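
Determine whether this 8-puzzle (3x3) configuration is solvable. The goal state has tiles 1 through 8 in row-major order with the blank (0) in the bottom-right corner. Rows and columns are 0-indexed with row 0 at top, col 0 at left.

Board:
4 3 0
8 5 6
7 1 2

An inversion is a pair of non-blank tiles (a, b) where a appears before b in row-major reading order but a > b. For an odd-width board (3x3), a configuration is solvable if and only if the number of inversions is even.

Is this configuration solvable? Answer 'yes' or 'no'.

Inversions (pairs i<j in row-major order where tile[i] > tile[j] > 0): 16
16 is even, so the puzzle is solvable.

Answer: yes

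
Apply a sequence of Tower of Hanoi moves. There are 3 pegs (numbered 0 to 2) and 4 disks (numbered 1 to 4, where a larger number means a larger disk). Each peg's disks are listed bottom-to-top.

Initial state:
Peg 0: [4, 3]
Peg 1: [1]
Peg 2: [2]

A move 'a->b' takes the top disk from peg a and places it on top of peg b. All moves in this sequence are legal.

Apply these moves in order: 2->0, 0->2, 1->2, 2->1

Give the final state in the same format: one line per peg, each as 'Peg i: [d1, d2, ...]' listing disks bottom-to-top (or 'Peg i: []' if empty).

After move 1 (2->0):
Peg 0: [4, 3, 2]
Peg 1: [1]
Peg 2: []

After move 2 (0->2):
Peg 0: [4, 3]
Peg 1: [1]
Peg 2: [2]

After move 3 (1->2):
Peg 0: [4, 3]
Peg 1: []
Peg 2: [2, 1]

After move 4 (2->1):
Peg 0: [4, 3]
Peg 1: [1]
Peg 2: [2]

Answer: Peg 0: [4, 3]
Peg 1: [1]
Peg 2: [2]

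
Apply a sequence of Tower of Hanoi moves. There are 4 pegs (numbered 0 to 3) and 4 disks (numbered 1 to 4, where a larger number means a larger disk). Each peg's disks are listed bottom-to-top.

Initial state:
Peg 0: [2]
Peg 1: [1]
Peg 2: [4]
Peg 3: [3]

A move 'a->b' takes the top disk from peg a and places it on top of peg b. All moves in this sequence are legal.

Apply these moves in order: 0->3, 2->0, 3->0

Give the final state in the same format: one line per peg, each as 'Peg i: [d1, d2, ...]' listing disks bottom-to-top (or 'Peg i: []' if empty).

After move 1 (0->3):
Peg 0: []
Peg 1: [1]
Peg 2: [4]
Peg 3: [3, 2]

After move 2 (2->0):
Peg 0: [4]
Peg 1: [1]
Peg 2: []
Peg 3: [3, 2]

After move 3 (3->0):
Peg 0: [4, 2]
Peg 1: [1]
Peg 2: []
Peg 3: [3]

Answer: Peg 0: [4, 2]
Peg 1: [1]
Peg 2: []
Peg 3: [3]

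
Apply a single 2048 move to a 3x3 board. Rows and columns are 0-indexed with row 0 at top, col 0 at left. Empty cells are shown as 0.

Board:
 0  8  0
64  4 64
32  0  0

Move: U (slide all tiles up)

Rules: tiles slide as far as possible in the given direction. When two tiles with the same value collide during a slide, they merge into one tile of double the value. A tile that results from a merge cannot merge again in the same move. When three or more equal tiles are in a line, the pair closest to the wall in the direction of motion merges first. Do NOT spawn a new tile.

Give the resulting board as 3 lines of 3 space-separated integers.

Slide up:
col 0: [0, 64, 32] -> [64, 32, 0]
col 1: [8, 4, 0] -> [8, 4, 0]
col 2: [0, 64, 0] -> [64, 0, 0]

Answer: 64  8 64
32  4  0
 0  0  0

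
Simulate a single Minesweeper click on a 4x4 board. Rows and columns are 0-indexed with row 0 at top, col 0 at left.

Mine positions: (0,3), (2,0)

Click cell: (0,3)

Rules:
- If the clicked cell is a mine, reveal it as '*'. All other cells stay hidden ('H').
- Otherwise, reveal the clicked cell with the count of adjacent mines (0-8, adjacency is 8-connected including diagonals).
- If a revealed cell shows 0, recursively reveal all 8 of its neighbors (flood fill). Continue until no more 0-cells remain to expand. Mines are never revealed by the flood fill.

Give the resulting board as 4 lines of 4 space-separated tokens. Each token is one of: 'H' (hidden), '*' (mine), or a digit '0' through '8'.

H H H *
H H H H
H H H H
H H H H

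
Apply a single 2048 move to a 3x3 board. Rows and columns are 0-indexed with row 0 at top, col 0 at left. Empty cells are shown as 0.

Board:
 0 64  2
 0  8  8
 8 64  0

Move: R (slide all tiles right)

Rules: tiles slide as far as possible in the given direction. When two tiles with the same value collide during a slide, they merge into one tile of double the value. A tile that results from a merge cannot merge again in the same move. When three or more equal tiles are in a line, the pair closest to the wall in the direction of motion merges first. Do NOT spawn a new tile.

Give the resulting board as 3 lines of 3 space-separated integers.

Answer:  0 64  2
 0  0 16
 0  8 64

Derivation:
Slide right:
row 0: [0, 64, 2] -> [0, 64, 2]
row 1: [0, 8, 8] -> [0, 0, 16]
row 2: [8, 64, 0] -> [0, 8, 64]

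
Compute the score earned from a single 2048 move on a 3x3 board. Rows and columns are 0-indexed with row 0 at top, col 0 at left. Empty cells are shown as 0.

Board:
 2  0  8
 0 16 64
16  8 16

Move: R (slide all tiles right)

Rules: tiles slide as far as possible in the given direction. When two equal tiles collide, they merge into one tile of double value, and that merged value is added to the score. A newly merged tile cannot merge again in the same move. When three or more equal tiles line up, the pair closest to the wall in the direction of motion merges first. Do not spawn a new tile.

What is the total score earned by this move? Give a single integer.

Answer: 0

Derivation:
Slide right:
row 0: [2, 0, 8] -> [0, 2, 8]  score +0 (running 0)
row 1: [0, 16, 64] -> [0, 16, 64]  score +0 (running 0)
row 2: [16, 8, 16] -> [16, 8, 16]  score +0 (running 0)
Board after move:
 0  2  8
 0 16 64
16  8 16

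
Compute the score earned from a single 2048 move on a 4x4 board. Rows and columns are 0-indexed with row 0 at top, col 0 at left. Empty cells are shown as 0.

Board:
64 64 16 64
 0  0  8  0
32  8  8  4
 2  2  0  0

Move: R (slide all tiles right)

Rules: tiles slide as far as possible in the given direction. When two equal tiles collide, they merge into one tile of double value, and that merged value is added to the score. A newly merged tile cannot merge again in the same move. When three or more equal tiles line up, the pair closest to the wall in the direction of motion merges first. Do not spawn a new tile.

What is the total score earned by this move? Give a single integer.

Answer: 148

Derivation:
Slide right:
row 0: [64, 64, 16, 64] -> [0, 128, 16, 64]  score +128 (running 128)
row 1: [0, 0, 8, 0] -> [0, 0, 0, 8]  score +0 (running 128)
row 2: [32, 8, 8, 4] -> [0, 32, 16, 4]  score +16 (running 144)
row 3: [2, 2, 0, 0] -> [0, 0, 0, 4]  score +4 (running 148)
Board after move:
  0 128  16  64
  0   0   0   8
  0  32  16   4
  0   0   0   4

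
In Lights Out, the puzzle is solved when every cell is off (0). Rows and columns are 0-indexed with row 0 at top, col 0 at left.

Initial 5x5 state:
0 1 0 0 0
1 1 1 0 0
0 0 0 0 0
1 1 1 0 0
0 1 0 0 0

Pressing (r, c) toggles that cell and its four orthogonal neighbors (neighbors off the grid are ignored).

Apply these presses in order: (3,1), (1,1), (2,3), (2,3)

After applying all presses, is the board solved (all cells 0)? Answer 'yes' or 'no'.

Answer: yes

Derivation:
After press 1 at (3,1):
0 1 0 0 0
1 1 1 0 0
0 1 0 0 0
0 0 0 0 0
0 0 0 0 0

After press 2 at (1,1):
0 0 0 0 0
0 0 0 0 0
0 0 0 0 0
0 0 0 0 0
0 0 0 0 0

After press 3 at (2,3):
0 0 0 0 0
0 0 0 1 0
0 0 1 1 1
0 0 0 1 0
0 0 0 0 0

After press 4 at (2,3):
0 0 0 0 0
0 0 0 0 0
0 0 0 0 0
0 0 0 0 0
0 0 0 0 0

Lights still on: 0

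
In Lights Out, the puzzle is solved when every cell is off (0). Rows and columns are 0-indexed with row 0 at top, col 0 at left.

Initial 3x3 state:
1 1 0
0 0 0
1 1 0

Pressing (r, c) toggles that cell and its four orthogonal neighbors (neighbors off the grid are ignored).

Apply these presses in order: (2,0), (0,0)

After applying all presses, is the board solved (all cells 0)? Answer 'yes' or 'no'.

Answer: yes

Derivation:
After press 1 at (2,0):
1 1 0
1 0 0
0 0 0

After press 2 at (0,0):
0 0 0
0 0 0
0 0 0

Lights still on: 0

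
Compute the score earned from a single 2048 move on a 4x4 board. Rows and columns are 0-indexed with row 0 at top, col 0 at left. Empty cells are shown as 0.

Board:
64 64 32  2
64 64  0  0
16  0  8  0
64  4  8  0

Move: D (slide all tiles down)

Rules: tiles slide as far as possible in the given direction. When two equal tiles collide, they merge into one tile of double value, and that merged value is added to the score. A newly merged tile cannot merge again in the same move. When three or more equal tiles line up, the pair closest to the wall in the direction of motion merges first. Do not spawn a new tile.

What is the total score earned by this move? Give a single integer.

Slide down:
col 0: [64, 64, 16, 64] -> [0, 128, 16, 64]  score +128 (running 128)
col 1: [64, 64, 0, 4] -> [0, 0, 128, 4]  score +128 (running 256)
col 2: [32, 0, 8, 8] -> [0, 0, 32, 16]  score +16 (running 272)
col 3: [2, 0, 0, 0] -> [0, 0, 0, 2]  score +0 (running 272)
Board after move:
  0   0   0   0
128   0   0   0
 16 128  32   0
 64   4  16   2

Answer: 272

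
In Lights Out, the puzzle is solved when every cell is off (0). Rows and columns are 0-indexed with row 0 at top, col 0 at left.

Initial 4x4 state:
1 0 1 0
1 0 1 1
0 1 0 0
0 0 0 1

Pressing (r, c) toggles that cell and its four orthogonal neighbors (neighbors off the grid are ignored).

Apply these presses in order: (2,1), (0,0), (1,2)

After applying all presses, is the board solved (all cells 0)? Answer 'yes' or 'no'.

Answer: no

Derivation:
After press 1 at (2,1):
1 0 1 0
1 1 1 1
1 0 1 0
0 1 0 1

After press 2 at (0,0):
0 1 1 0
0 1 1 1
1 0 1 0
0 1 0 1

After press 3 at (1,2):
0 1 0 0
0 0 0 0
1 0 0 0
0 1 0 1

Lights still on: 4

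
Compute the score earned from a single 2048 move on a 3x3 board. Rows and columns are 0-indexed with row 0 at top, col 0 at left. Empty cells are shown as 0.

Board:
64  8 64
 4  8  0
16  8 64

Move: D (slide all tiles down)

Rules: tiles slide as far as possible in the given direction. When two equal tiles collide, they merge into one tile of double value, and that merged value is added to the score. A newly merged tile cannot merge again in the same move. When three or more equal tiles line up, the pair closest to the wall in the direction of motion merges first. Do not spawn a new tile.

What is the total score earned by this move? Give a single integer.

Answer: 144

Derivation:
Slide down:
col 0: [64, 4, 16] -> [64, 4, 16]  score +0 (running 0)
col 1: [8, 8, 8] -> [0, 8, 16]  score +16 (running 16)
col 2: [64, 0, 64] -> [0, 0, 128]  score +128 (running 144)
Board after move:
 64   0   0
  4   8   0
 16  16 128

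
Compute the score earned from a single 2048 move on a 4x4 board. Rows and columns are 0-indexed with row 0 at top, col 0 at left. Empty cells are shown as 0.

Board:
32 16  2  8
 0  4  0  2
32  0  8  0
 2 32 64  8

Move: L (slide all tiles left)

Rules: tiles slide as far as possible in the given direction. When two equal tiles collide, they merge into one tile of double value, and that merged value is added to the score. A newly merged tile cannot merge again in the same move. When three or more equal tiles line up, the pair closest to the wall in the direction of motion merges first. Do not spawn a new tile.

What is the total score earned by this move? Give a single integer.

Answer: 0

Derivation:
Slide left:
row 0: [32, 16, 2, 8] -> [32, 16, 2, 8]  score +0 (running 0)
row 1: [0, 4, 0, 2] -> [4, 2, 0, 0]  score +0 (running 0)
row 2: [32, 0, 8, 0] -> [32, 8, 0, 0]  score +0 (running 0)
row 3: [2, 32, 64, 8] -> [2, 32, 64, 8]  score +0 (running 0)
Board after move:
32 16  2  8
 4  2  0  0
32  8  0  0
 2 32 64  8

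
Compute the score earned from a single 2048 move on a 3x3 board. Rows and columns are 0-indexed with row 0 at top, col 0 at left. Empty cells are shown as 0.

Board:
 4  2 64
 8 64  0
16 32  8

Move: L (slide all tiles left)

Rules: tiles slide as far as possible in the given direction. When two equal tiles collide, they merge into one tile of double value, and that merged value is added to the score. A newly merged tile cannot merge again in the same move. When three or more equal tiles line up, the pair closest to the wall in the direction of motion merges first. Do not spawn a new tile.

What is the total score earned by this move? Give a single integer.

Slide left:
row 0: [4, 2, 64] -> [4, 2, 64]  score +0 (running 0)
row 1: [8, 64, 0] -> [8, 64, 0]  score +0 (running 0)
row 2: [16, 32, 8] -> [16, 32, 8]  score +0 (running 0)
Board after move:
 4  2 64
 8 64  0
16 32  8

Answer: 0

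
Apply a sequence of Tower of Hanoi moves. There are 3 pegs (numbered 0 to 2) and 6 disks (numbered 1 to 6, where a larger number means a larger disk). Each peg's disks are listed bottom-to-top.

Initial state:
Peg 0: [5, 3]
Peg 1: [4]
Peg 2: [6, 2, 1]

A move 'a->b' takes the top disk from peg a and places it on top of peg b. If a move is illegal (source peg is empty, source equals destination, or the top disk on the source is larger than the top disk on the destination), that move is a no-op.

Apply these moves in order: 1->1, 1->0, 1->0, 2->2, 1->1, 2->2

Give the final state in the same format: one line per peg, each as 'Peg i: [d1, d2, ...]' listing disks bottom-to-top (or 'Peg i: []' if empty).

Answer: Peg 0: [5, 3]
Peg 1: [4]
Peg 2: [6, 2, 1]

Derivation:
After move 1 (1->1):
Peg 0: [5, 3]
Peg 1: [4]
Peg 2: [6, 2, 1]

After move 2 (1->0):
Peg 0: [5, 3]
Peg 1: [4]
Peg 2: [6, 2, 1]

After move 3 (1->0):
Peg 0: [5, 3]
Peg 1: [4]
Peg 2: [6, 2, 1]

After move 4 (2->2):
Peg 0: [5, 3]
Peg 1: [4]
Peg 2: [6, 2, 1]

After move 5 (1->1):
Peg 0: [5, 3]
Peg 1: [4]
Peg 2: [6, 2, 1]

After move 6 (2->2):
Peg 0: [5, 3]
Peg 1: [4]
Peg 2: [6, 2, 1]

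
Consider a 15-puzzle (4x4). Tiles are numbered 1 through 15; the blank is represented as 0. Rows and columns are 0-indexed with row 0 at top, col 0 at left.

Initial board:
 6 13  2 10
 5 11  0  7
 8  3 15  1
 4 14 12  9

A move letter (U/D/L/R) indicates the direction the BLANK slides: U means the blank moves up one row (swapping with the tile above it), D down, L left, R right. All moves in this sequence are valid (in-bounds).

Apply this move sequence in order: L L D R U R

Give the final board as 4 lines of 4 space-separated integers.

Answer:  6 13  2 10
 8 11  0  7
 3  5 15  1
 4 14 12  9

Derivation:
After move 1 (L):
 6 13  2 10
 5  0 11  7
 8  3 15  1
 4 14 12  9

After move 2 (L):
 6 13  2 10
 0  5 11  7
 8  3 15  1
 4 14 12  9

After move 3 (D):
 6 13  2 10
 8  5 11  7
 0  3 15  1
 4 14 12  9

After move 4 (R):
 6 13  2 10
 8  5 11  7
 3  0 15  1
 4 14 12  9

After move 5 (U):
 6 13  2 10
 8  0 11  7
 3  5 15  1
 4 14 12  9

After move 6 (R):
 6 13  2 10
 8 11  0  7
 3  5 15  1
 4 14 12  9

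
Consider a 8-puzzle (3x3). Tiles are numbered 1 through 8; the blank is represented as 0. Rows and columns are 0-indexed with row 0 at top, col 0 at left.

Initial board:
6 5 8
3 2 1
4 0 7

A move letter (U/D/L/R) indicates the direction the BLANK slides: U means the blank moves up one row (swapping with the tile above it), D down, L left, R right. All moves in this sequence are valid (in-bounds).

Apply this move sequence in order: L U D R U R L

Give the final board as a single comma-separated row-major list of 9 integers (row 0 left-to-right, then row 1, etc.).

Answer: 6, 5, 8, 3, 0, 1, 4, 2, 7

Derivation:
After move 1 (L):
6 5 8
3 2 1
0 4 7

After move 2 (U):
6 5 8
0 2 1
3 4 7

After move 3 (D):
6 5 8
3 2 1
0 4 7

After move 4 (R):
6 5 8
3 2 1
4 0 7

After move 5 (U):
6 5 8
3 0 1
4 2 7

After move 6 (R):
6 5 8
3 1 0
4 2 7

After move 7 (L):
6 5 8
3 0 1
4 2 7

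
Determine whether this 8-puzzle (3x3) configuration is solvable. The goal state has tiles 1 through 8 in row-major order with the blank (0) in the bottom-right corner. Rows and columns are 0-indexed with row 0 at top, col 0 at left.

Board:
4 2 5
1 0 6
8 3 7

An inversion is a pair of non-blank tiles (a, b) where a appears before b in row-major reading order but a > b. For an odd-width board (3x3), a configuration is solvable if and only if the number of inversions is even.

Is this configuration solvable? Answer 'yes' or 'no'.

Answer: no

Derivation:
Inversions (pairs i<j in row-major order where tile[i] > tile[j] > 0): 9
9 is odd, so the puzzle is not solvable.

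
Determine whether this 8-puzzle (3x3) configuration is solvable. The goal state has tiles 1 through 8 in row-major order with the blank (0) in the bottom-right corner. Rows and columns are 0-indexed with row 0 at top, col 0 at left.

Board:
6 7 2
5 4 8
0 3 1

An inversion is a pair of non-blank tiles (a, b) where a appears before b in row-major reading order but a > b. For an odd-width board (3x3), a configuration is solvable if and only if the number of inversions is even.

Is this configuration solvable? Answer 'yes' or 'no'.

Inversions (pairs i<j in row-major order where tile[i] > tile[j] > 0): 19
19 is odd, so the puzzle is not solvable.

Answer: no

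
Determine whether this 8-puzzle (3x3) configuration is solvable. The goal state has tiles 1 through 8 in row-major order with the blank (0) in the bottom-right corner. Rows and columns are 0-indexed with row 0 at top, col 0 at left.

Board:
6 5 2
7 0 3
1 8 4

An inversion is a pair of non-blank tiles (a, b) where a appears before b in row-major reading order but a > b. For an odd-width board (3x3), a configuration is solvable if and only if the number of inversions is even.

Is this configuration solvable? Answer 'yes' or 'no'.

Inversions (pairs i<j in row-major order where tile[i] > tile[j] > 0): 15
15 is odd, so the puzzle is not solvable.

Answer: no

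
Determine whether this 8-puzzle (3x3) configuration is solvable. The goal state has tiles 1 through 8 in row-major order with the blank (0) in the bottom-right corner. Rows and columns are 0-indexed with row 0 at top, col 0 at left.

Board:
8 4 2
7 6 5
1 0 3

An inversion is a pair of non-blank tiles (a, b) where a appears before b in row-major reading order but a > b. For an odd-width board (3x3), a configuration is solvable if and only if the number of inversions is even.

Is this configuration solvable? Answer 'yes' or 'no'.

Inversions (pairs i<j in row-major order where tile[i] > tile[j] > 0): 20
20 is even, so the puzzle is solvable.

Answer: yes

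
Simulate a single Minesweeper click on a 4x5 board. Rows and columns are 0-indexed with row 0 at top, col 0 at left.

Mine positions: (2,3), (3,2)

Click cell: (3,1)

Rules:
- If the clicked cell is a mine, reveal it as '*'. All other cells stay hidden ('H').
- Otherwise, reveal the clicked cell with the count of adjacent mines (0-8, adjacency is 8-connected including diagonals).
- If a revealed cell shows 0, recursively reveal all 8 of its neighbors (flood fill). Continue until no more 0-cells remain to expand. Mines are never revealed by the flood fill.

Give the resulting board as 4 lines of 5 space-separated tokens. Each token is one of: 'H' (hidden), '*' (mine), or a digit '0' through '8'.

H H H H H
H H H H H
H H H H H
H 1 H H H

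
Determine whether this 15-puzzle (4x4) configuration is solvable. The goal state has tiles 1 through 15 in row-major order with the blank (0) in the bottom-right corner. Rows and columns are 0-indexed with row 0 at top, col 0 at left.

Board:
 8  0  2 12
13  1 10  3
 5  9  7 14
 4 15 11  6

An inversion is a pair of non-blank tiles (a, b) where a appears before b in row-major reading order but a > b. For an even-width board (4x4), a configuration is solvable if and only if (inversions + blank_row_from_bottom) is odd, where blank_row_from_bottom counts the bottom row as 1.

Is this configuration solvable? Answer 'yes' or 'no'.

Inversions: 44
Blank is in row 0 (0-indexed from top), which is row 4 counting from the bottom (bottom = 1).
44 + 4 = 48, which is even, so the puzzle is not solvable.

Answer: no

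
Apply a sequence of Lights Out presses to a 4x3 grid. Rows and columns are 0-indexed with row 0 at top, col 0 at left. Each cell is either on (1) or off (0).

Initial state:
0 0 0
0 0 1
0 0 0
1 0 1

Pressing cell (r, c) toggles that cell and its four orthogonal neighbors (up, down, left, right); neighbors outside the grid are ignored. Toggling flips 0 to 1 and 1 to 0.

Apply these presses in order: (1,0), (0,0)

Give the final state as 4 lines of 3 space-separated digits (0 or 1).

Answer: 0 1 0
0 1 1
1 0 0
1 0 1

Derivation:
After press 1 at (1,0):
1 0 0
1 1 1
1 0 0
1 0 1

After press 2 at (0,0):
0 1 0
0 1 1
1 0 0
1 0 1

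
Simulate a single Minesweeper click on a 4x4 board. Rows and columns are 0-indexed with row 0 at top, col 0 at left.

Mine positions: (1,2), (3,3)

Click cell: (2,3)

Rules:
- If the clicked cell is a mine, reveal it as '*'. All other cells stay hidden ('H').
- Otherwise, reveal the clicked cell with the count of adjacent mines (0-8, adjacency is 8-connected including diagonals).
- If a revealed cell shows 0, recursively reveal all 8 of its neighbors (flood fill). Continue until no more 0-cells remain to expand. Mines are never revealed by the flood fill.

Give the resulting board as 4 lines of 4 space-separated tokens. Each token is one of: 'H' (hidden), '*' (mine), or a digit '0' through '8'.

H H H H
H H H H
H H H 2
H H H H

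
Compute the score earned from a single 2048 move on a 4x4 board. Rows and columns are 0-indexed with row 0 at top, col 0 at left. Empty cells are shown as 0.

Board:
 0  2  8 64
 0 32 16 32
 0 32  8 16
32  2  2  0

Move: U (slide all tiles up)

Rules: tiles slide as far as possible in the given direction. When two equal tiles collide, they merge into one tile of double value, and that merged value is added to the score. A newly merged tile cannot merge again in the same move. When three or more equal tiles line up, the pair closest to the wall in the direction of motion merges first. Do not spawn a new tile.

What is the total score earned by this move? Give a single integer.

Slide up:
col 0: [0, 0, 0, 32] -> [32, 0, 0, 0]  score +0 (running 0)
col 1: [2, 32, 32, 2] -> [2, 64, 2, 0]  score +64 (running 64)
col 2: [8, 16, 8, 2] -> [8, 16, 8, 2]  score +0 (running 64)
col 3: [64, 32, 16, 0] -> [64, 32, 16, 0]  score +0 (running 64)
Board after move:
32  2  8 64
 0 64 16 32
 0  2  8 16
 0  0  2  0

Answer: 64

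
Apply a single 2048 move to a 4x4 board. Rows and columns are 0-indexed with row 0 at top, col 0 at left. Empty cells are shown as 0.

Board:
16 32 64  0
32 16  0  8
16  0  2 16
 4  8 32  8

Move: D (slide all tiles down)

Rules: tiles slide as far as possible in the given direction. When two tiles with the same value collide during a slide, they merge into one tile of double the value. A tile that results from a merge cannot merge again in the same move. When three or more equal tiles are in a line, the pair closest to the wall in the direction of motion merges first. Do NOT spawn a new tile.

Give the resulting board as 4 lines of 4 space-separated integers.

Answer: 16  0  0  0
32 32 64  8
16 16  2 16
 4  8 32  8

Derivation:
Slide down:
col 0: [16, 32, 16, 4] -> [16, 32, 16, 4]
col 1: [32, 16, 0, 8] -> [0, 32, 16, 8]
col 2: [64, 0, 2, 32] -> [0, 64, 2, 32]
col 3: [0, 8, 16, 8] -> [0, 8, 16, 8]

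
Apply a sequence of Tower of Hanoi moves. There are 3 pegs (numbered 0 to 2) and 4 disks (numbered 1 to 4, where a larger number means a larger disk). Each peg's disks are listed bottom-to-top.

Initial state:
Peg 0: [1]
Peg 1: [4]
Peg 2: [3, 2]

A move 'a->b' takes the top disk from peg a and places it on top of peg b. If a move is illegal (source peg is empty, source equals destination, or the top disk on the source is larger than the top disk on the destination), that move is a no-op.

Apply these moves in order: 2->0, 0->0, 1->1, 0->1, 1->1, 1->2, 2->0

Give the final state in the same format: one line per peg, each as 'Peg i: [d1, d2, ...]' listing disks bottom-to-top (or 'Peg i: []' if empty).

Answer: Peg 0: [1]
Peg 1: [4]
Peg 2: [3, 2]

Derivation:
After move 1 (2->0):
Peg 0: [1]
Peg 1: [4]
Peg 2: [3, 2]

After move 2 (0->0):
Peg 0: [1]
Peg 1: [4]
Peg 2: [3, 2]

After move 3 (1->1):
Peg 0: [1]
Peg 1: [4]
Peg 2: [3, 2]

After move 4 (0->1):
Peg 0: []
Peg 1: [4, 1]
Peg 2: [3, 2]

After move 5 (1->1):
Peg 0: []
Peg 1: [4, 1]
Peg 2: [3, 2]

After move 6 (1->2):
Peg 0: []
Peg 1: [4]
Peg 2: [3, 2, 1]

After move 7 (2->0):
Peg 0: [1]
Peg 1: [4]
Peg 2: [3, 2]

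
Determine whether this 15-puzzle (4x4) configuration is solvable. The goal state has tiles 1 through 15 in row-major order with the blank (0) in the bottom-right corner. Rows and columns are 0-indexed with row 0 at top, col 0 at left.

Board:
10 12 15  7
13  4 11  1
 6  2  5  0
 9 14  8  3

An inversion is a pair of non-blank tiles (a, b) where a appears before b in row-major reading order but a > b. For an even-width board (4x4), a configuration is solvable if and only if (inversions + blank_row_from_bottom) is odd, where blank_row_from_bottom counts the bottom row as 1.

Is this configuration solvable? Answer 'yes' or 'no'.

Answer: yes

Derivation:
Inversions: 65
Blank is in row 2 (0-indexed from top), which is row 2 counting from the bottom (bottom = 1).
65 + 2 = 67, which is odd, so the puzzle is solvable.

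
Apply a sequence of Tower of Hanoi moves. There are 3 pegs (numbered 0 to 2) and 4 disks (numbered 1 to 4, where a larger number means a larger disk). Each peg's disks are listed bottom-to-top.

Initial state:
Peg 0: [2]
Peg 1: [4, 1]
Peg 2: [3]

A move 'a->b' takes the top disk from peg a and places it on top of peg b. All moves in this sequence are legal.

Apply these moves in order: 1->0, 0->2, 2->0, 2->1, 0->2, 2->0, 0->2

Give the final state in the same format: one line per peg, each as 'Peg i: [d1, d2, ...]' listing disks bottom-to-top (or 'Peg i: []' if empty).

After move 1 (1->0):
Peg 0: [2, 1]
Peg 1: [4]
Peg 2: [3]

After move 2 (0->2):
Peg 0: [2]
Peg 1: [4]
Peg 2: [3, 1]

After move 3 (2->0):
Peg 0: [2, 1]
Peg 1: [4]
Peg 2: [3]

After move 4 (2->1):
Peg 0: [2, 1]
Peg 1: [4, 3]
Peg 2: []

After move 5 (0->2):
Peg 0: [2]
Peg 1: [4, 3]
Peg 2: [1]

After move 6 (2->0):
Peg 0: [2, 1]
Peg 1: [4, 3]
Peg 2: []

After move 7 (0->2):
Peg 0: [2]
Peg 1: [4, 3]
Peg 2: [1]

Answer: Peg 0: [2]
Peg 1: [4, 3]
Peg 2: [1]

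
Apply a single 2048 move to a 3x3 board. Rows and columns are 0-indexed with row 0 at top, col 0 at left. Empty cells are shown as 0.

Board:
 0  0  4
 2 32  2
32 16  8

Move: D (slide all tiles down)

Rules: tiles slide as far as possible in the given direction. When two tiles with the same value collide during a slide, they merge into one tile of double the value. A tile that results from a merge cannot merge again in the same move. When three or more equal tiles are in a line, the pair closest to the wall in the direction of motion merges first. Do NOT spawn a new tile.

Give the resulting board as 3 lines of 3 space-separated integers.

Answer:  0  0  4
 2 32  2
32 16  8

Derivation:
Slide down:
col 0: [0, 2, 32] -> [0, 2, 32]
col 1: [0, 32, 16] -> [0, 32, 16]
col 2: [4, 2, 8] -> [4, 2, 8]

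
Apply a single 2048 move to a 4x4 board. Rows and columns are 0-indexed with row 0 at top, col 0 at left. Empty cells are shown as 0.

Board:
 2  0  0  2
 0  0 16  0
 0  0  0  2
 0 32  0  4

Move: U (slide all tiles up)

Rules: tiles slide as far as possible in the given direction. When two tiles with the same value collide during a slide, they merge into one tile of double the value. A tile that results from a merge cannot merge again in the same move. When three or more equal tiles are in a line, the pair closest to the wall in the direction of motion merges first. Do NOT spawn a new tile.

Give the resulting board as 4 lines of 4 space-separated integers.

Answer:  2 32 16  4
 0  0  0  4
 0  0  0  0
 0  0  0  0

Derivation:
Slide up:
col 0: [2, 0, 0, 0] -> [2, 0, 0, 0]
col 1: [0, 0, 0, 32] -> [32, 0, 0, 0]
col 2: [0, 16, 0, 0] -> [16, 0, 0, 0]
col 3: [2, 0, 2, 4] -> [4, 4, 0, 0]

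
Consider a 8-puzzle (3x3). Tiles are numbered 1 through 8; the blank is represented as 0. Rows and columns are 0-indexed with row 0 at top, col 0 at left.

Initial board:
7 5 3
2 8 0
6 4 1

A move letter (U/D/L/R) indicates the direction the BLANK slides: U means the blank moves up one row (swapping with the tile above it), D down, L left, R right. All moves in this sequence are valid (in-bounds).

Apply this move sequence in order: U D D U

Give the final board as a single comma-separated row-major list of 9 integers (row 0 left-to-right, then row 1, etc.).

After move 1 (U):
7 5 0
2 8 3
6 4 1

After move 2 (D):
7 5 3
2 8 0
6 4 1

After move 3 (D):
7 5 3
2 8 1
6 4 0

After move 4 (U):
7 5 3
2 8 0
6 4 1

Answer: 7, 5, 3, 2, 8, 0, 6, 4, 1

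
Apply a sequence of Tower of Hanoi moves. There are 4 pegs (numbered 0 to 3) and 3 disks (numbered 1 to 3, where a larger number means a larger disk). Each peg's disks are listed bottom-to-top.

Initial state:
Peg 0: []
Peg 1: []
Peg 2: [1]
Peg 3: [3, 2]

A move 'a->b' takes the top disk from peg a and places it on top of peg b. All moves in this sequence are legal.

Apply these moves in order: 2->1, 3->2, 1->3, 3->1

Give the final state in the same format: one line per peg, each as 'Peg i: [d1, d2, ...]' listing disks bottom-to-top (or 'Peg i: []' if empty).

After move 1 (2->1):
Peg 0: []
Peg 1: [1]
Peg 2: []
Peg 3: [3, 2]

After move 2 (3->2):
Peg 0: []
Peg 1: [1]
Peg 2: [2]
Peg 3: [3]

After move 3 (1->3):
Peg 0: []
Peg 1: []
Peg 2: [2]
Peg 3: [3, 1]

After move 4 (3->1):
Peg 0: []
Peg 1: [1]
Peg 2: [2]
Peg 3: [3]

Answer: Peg 0: []
Peg 1: [1]
Peg 2: [2]
Peg 3: [3]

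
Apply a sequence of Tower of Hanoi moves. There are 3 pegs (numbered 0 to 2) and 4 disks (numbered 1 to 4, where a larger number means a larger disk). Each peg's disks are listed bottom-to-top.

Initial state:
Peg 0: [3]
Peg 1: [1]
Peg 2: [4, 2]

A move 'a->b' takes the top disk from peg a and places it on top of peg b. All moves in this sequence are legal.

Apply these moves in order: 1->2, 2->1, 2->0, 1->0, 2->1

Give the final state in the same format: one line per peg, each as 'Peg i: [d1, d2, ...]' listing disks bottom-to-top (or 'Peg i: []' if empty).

Answer: Peg 0: [3, 2, 1]
Peg 1: [4]
Peg 2: []

Derivation:
After move 1 (1->2):
Peg 0: [3]
Peg 1: []
Peg 2: [4, 2, 1]

After move 2 (2->1):
Peg 0: [3]
Peg 1: [1]
Peg 2: [4, 2]

After move 3 (2->0):
Peg 0: [3, 2]
Peg 1: [1]
Peg 2: [4]

After move 4 (1->0):
Peg 0: [3, 2, 1]
Peg 1: []
Peg 2: [4]

After move 5 (2->1):
Peg 0: [3, 2, 1]
Peg 1: [4]
Peg 2: []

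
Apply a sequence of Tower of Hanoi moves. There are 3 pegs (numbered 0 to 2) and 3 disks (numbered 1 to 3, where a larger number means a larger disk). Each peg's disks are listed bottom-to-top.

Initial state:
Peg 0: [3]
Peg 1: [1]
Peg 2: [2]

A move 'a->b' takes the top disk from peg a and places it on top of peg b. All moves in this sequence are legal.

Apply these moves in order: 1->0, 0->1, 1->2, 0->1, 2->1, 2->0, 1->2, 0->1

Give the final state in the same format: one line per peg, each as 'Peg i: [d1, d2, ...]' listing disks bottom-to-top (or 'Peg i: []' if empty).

Answer: Peg 0: []
Peg 1: [3, 2]
Peg 2: [1]

Derivation:
After move 1 (1->0):
Peg 0: [3, 1]
Peg 1: []
Peg 2: [2]

After move 2 (0->1):
Peg 0: [3]
Peg 1: [1]
Peg 2: [2]

After move 3 (1->2):
Peg 0: [3]
Peg 1: []
Peg 2: [2, 1]

After move 4 (0->1):
Peg 0: []
Peg 1: [3]
Peg 2: [2, 1]

After move 5 (2->1):
Peg 0: []
Peg 1: [3, 1]
Peg 2: [2]

After move 6 (2->0):
Peg 0: [2]
Peg 1: [3, 1]
Peg 2: []

After move 7 (1->2):
Peg 0: [2]
Peg 1: [3]
Peg 2: [1]

After move 8 (0->1):
Peg 0: []
Peg 1: [3, 2]
Peg 2: [1]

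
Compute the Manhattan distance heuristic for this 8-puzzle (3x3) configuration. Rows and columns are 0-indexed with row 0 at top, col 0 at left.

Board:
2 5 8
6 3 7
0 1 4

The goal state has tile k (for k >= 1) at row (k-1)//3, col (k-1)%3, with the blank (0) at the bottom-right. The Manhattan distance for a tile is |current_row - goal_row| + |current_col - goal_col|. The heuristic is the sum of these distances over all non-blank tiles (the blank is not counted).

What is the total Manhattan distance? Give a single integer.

Answer: 18

Derivation:
Tile 2: at (0,0), goal (0,1), distance |0-0|+|0-1| = 1
Tile 5: at (0,1), goal (1,1), distance |0-1|+|1-1| = 1
Tile 8: at (0,2), goal (2,1), distance |0-2|+|2-1| = 3
Tile 6: at (1,0), goal (1,2), distance |1-1|+|0-2| = 2
Tile 3: at (1,1), goal (0,2), distance |1-0|+|1-2| = 2
Tile 7: at (1,2), goal (2,0), distance |1-2|+|2-0| = 3
Tile 1: at (2,1), goal (0,0), distance |2-0|+|1-0| = 3
Tile 4: at (2,2), goal (1,0), distance |2-1|+|2-0| = 3
Sum: 1 + 1 + 3 + 2 + 2 + 3 + 3 + 3 = 18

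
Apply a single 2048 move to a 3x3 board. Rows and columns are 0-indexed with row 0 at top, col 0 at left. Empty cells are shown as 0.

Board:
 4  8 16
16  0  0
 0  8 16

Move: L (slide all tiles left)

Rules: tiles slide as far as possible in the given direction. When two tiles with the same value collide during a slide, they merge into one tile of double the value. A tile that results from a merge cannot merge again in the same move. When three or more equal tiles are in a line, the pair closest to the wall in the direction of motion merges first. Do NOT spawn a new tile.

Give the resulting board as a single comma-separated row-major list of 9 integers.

Slide left:
row 0: [4, 8, 16] -> [4, 8, 16]
row 1: [16, 0, 0] -> [16, 0, 0]
row 2: [0, 8, 16] -> [8, 16, 0]

Answer: 4, 8, 16, 16, 0, 0, 8, 16, 0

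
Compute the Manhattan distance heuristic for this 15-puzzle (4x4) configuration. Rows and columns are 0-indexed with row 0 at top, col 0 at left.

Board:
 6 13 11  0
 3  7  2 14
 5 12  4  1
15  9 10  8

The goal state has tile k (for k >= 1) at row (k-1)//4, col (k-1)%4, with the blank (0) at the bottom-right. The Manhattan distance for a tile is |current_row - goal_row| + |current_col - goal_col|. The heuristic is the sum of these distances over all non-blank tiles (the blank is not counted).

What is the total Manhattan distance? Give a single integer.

Answer: 37

Derivation:
Tile 6: at (0,0), goal (1,1), distance |0-1|+|0-1| = 2
Tile 13: at (0,1), goal (3,0), distance |0-3|+|1-0| = 4
Tile 11: at (0,2), goal (2,2), distance |0-2|+|2-2| = 2
Tile 3: at (1,0), goal (0,2), distance |1-0|+|0-2| = 3
Tile 7: at (1,1), goal (1,2), distance |1-1|+|1-2| = 1
Tile 2: at (1,2), goal (0,1), distance |1-0|+|2-1| = 2
Tile 14: at (1,3), goal (3,1), distance |1-3|+|3-1| = 4
Tile 5: at (2,0), goal (1,0), distance |2-1|+|0-0| = 1
Tile 12: at (2,1), goal (2,3), distance |2-2|+|1-3| = 2
Tile 4: at (2,2), goal (0,3), distance |2-0|+|2-3| = 3
Tile 1: at (2,3), goal (0,0), distance |2-0|+|3-0| = 5
Tile 15: at (3,0), goal (3,2), distance |3-3|+|0-2| = 2
Tile 9: at (3,1), goal (2,0), distance |3-2|+|1-0| = 2
Tile 10: at (3,2), goal (2,1), distance |3-2|+|2-1| = 2
Tile 8: at (3,3), goal (1,3), distance |3-1|+|3-3| = 2
Sum: 2 + 4 + 2 + 3 + 1 + 2 + 4 + 1 + 2 + 3 + 5 + 2 + 2 + 2 + 2 = 37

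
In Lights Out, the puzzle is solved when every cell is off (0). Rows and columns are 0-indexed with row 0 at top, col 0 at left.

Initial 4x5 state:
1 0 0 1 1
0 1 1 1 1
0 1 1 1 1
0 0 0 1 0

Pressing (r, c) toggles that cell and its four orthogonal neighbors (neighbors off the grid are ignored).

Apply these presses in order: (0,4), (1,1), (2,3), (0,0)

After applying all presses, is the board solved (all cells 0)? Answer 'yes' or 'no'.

After press 1 at (0,4):
1 0 0 0 0
0 1 1 1 0
0 1 1 1 1
0 0 0 1 0

After press 2 at (1,1):
1 1 0 0 0
1 0 0 1 0
0 0 1 1 1
0 0 0 1 0

After press 3 at (2,3):
1 1 0 0 0
1 0 0 0 0
0 0 0 0 0
0 0 0 0 0

After press 4 at (0,0):
0 0 0 0 0
0 0 0 0 0
0 0 0 0 0
0 0 0 0 0

Lights still on: 0

Answer: yes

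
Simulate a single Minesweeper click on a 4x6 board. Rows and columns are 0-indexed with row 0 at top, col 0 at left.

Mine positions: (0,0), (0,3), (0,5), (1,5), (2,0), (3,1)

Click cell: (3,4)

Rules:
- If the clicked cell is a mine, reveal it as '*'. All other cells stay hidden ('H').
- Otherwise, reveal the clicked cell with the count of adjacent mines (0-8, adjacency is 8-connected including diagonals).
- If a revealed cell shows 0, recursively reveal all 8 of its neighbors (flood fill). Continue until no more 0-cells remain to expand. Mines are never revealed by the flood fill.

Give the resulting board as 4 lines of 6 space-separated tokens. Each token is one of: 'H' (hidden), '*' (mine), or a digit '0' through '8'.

H H H H H H
H H 1 1 3 H
H H 1 0 1 1
H H 1 0 0 0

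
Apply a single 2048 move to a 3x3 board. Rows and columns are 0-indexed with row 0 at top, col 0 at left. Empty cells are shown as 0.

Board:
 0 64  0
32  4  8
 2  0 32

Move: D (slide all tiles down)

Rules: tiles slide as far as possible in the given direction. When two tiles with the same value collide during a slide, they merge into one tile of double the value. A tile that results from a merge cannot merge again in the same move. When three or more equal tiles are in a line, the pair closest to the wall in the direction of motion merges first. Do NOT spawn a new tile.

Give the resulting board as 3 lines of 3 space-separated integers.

Slide down:
col 0: [0, 32, 2] -> [0, 32, 2]
col 1: [64, 4, 0] -> [0, 64, 4]
col 2: [0, 8, 32] -> [0, 8, 32]

Answer:  0  0  0
32 64  8
 2  4 32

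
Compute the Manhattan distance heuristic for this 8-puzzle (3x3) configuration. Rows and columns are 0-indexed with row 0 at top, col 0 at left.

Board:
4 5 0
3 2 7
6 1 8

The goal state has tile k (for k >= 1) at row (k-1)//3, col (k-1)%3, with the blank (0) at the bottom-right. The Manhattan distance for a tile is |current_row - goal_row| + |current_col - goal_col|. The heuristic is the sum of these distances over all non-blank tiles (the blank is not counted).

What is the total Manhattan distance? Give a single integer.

Tile 4: (0,0)->(1,0) = 1
Tile 5: (0,1)->(1,1) = 1
Tile 3: (1,0)->(0,2) = 3
Tile 2: (1,1)->(0,1) = 1
Tile 7: (1,2)->(2,0) = 3
Tile 6: (2,0)->(1,2) = 3
Tile 1: (2,1)->(0,0) = 3
Tile 8: (2,2)->(2,1) = 1
Sum: 1 + 1 + 3 + 1 + 3 + 3 + 3 + 1 = 16

Answer: 16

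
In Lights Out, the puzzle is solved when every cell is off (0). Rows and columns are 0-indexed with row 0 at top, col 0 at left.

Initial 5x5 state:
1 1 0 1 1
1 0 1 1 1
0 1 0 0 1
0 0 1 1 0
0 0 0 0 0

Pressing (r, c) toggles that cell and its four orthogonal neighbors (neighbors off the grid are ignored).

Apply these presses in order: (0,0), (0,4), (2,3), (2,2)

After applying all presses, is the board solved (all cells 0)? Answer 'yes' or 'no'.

After press 1 at (0,0):
0 0 0 1 1
0 0 1 1 1
0 1 0 0 1
0 0 1 1 0
0 0 0 0 0

After press 2 at (0,4):
0 0 0 0 0
0 0 1 1 0
0 1 0 0 1
0 0 1 1 0
0 0 0 0 0

After press 3 at (2,3):
0 0 0 0 0
0 0 1 0 0
0 1 1 1 0
0 0 1 0 0
0 0 0 0 0

After press 4 at (2,2):
0 0 0 0 0
0 0 0 0 0
0 0 0 0 0
0 0 0 0 0
0 0 0 0 0

Lights still on: 0

Answer: yes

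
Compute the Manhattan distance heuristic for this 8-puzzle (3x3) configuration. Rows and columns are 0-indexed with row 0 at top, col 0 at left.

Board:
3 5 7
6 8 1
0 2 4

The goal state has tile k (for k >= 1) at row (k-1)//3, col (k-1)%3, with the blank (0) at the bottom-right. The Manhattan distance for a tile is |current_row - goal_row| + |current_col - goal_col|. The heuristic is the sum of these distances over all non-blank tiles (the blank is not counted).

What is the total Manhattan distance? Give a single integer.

Answer: 18

Derivation:
Tile 3: at (0,0), goal (0,2), distance |0-0|+|0-2| = 2
Tile 5: at (0,1), goal (1,1), distance |0-1|+|1-1| = 1
Tile 7: at (0,2), goal (2,0), distance |0-2|+|2-0| = 4
Tile 6: at (1,0), goal (1,2), distance |1-1|+|0-2| = 2
Tile 8: at (1,1), goal (2,1), distance |1-2|+|1-1| = 1
Tile 1: at (1,2), goal (0,0), distance |1-0|+|2-0| = 3
Tile 2: at (2,1), goal (0,1), distance |2-0|+|1-1| = 2
Tile 4: at (2,2), goal (1,0), distance |2-1|+|2-0| = 3
Sum: 2 + 1 + 4 + 2 + 1 + 3 + 2 + 3 = 18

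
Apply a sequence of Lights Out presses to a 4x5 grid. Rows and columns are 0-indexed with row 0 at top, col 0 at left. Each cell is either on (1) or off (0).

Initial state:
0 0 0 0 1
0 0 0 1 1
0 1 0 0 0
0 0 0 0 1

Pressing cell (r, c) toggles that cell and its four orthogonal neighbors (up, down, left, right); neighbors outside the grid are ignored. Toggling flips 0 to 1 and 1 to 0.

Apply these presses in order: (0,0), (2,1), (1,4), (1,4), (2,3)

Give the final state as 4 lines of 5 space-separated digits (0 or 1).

After press 1 at (0,0):
1 1 0 0 1
1 0 0 1 1
0 1 0 0 0
0 0 0 0 1

After press 2 at (2,1):
1 1 0 0 1
1 1 0 1 1
1 0 1 0 0
0 1 0 0 1

After press 3 at (1,4):
1 1 0 0 0
1 1 0 0 0
1 0 1 0 1
0 1 0 0 1

After press 4 at (1,4):
1 1 0 0 1
1 1 0 1 1
1 0 1 0 0
0 1 0 0 1

After press 5 at (2,3):
1 1 0 0 1
1 1 0 0 1
1 0 0 1 1
0 1 0 1 1

Answer: 1 1 0 0 1
1 1 0 0 1
1 0 0 1 1
0 1 0 1 1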